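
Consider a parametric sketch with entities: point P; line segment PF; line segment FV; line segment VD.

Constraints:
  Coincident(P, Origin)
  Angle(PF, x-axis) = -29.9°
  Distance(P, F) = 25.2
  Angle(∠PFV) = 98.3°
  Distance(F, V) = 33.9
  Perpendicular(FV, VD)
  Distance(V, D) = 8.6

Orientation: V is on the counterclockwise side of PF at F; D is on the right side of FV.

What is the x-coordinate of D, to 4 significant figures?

49.57

P is at the origin; PF runs at -29.9° with length 25.2, so F = 25.2·(cos -29.9°, sin -29.9°) = (21.85, -12.56). ∠PFV = 98.3°, so FV runs at -29.9° + (180° − 98.3°) = 51.80° from the x-axis; with |FV| = 33.9, V = F + 33.9·(cos 51.80°, sin 51.80°) = (42.81, 14.08). FV ⟂ VD; with |VD| = 8.6 on the right of FV, D = V + 8.6·(0.7859, -0.6184) = (49.57, 8.760). So D.x = 49.57.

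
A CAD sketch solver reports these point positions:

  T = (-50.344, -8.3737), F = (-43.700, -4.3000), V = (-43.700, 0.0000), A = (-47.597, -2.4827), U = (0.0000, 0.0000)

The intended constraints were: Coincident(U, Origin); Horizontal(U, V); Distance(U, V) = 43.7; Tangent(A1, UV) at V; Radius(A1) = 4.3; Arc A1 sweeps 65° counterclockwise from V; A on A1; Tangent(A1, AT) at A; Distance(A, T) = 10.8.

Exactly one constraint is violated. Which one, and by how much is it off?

Distance(A, T) = 10.8 — off by 4.30.

U = (0.00, 0.00) ✓; U.y = 0.00, V.y = 0.00 ✓; |UV| = 43.70 ✓; ∠(FV, VU) = 90.00° ✓; |FV| = 4.300 ✓; bearing(F→A) − bearing(F→V) = 65.00° ✓; |FA| = 4.300 ✓; ∠(FA, AT) = 90.00° ✓; |AT| = 6.500 ✗.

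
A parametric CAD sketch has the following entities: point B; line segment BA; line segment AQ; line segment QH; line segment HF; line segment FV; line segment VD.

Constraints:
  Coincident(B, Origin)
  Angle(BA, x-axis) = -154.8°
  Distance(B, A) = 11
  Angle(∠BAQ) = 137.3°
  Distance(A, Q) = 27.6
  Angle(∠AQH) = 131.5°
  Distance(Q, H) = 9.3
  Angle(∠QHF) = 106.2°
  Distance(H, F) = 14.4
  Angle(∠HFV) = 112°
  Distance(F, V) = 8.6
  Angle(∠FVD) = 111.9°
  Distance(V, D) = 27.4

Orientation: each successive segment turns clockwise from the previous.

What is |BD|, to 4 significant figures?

26.20

∠HFV = 112.0° gives FV at -27.80° from the x-axis; with |FV| = 8.6, V = (-21.45, 17.40). ∠FVD = 111.9° gives VD at -95.90° from the x-axis; with |VD| = 27.4, D = (-24.27, -9.859). Then |BD| = |D − B| = 26.20.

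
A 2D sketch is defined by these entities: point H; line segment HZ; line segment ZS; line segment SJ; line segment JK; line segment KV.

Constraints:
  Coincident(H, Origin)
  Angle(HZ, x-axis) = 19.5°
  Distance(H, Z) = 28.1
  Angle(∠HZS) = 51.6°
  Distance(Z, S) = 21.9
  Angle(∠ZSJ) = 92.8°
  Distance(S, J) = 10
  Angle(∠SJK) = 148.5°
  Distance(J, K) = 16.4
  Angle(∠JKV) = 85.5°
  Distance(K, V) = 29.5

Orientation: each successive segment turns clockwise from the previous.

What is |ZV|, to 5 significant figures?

13.078

∠SJK = 148.5° gives JK at 132.40° from the x-axis; with |JK| = 16.4, K = (-1.2719, 3.5445). ∠JKV = 85.5° gives KV at 37.900° from the x-axis; with |KV| = 29.5, V = (22.006, 21.666). Then |ZV| = |V − Z| = 13.078.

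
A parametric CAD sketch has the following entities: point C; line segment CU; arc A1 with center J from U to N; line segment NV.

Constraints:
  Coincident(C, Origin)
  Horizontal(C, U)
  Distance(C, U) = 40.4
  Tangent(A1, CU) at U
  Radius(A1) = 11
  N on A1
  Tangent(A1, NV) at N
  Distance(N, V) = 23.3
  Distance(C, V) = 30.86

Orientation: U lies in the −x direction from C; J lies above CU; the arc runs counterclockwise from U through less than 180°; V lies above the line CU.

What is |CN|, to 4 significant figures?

31.55

C is at the origin; C and U share the same y with |CU| = 40.4 and U on the −x side, so U = (-40.40, 0.000). Tangency of A1 to CU means the radius JU is perpendicular to CU, so J = U + (0, 11) = (-40.40, 11.00). Since JN ⟂ NV (tangency), |JV| = √(11.0² + 23.3²) = 25.77 regardless of where N sits on A1. So V lies on both circle(C, 30.86) and circle(J, 25.77); the above-CU intersection is V = (-18.55, 24.66). N is the foot of the tangent from V: N = (-31.14, 5.055).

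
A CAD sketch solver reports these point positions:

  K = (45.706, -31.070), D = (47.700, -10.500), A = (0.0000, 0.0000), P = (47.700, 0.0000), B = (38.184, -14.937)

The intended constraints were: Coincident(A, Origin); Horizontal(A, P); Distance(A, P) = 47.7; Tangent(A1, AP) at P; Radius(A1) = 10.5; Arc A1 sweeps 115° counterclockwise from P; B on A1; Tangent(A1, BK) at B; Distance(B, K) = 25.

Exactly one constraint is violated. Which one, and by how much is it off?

Distance(B, K) = 25 — off by 7.20.

A = (0.00, 0.00) ✓; A.y = 0.00, P.y = 0.00 ✓; |AP| = 47.70 ✓; ∠(DP, PA) = 90.00° ✓; |DP| = 10.50 ✓; bearing(D→B) − bearing(D→P) = 115.0° ✓; |DB| = 10.50 ✓; ∠(DB, BK) = 90.00° ✓; |BK| = 17.80 ✗.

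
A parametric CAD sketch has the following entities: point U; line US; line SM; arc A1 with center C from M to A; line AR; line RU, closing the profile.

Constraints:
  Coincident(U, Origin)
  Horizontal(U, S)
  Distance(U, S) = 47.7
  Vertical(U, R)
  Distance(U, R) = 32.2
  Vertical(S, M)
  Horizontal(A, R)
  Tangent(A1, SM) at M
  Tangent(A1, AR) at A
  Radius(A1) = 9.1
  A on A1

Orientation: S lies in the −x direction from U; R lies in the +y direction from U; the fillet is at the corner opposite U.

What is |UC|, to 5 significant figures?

44.984

U is at the origin; U and S share the same y with |US| = 47.7 and S on the −x side, so S = (-47.700, 0.0000). U and R share the same x with |UR| = 32.2 and R on the +y side, so R = (0.0000, 32.200). The virtual corner opposite U is at (-47.700, 32.200). The tangent condition forces CM to be normal to SM and A1 meets AR tangentially, so CA is at right angles to AR, with radius 9.1, so the center C sits 9.1 in from both sides at C = (-38.600, 23.100). Then |UC| = |C − U| = 44.984.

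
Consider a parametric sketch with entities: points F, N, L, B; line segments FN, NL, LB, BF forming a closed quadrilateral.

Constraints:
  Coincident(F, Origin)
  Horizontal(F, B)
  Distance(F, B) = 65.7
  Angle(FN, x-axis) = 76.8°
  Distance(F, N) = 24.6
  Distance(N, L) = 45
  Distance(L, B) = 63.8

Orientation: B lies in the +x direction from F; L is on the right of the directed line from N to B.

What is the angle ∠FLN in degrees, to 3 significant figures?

14.8°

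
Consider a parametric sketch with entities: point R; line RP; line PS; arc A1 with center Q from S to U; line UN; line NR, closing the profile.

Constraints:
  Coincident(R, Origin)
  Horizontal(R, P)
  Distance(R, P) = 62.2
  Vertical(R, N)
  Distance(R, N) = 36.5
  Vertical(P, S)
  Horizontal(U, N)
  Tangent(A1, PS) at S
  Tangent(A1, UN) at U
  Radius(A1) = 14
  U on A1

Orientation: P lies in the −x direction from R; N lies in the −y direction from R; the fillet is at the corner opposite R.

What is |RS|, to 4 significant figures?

66.14

R is at the origin; R and P share the same y with |RP| = 62.2 and P on the −x side, so P = (-62.20, 0.000). R and N share the same x with |RN| = 36.5 and N on the −y side, so N = (0.000, -36.50). The virtual corner opposite R is at (-62.20, -36.50). Since A1 is tangent to PS there, QS ⟂ PS and the tangent condition forces QU to be normal to UN, with radius 14.0, so the center Q sits 14.0 in from both sides at Q = (-48.20, -22.50). That places the tangent points at S = (-62.20, -22.50) on PS and U = (-48.20, -36.50) on UN. Then |RS| = |S − R| = 66.14.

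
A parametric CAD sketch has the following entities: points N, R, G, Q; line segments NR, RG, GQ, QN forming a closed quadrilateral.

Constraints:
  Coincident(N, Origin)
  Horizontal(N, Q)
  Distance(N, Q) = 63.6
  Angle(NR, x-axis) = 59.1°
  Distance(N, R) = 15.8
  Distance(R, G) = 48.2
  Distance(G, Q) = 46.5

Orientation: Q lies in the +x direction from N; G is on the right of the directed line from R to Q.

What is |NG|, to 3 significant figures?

41.4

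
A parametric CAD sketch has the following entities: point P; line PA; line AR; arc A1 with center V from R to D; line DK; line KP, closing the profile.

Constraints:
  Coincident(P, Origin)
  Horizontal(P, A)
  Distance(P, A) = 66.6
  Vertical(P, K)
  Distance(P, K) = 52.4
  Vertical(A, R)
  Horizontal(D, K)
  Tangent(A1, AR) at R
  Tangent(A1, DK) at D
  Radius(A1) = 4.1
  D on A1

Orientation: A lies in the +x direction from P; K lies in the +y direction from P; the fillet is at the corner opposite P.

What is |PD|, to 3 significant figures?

81.6

P is at the origin; P and A share the same y with |PA| = 66.6 and A on the +x side, so A = (66.6, 0.00). P and K share the same x with |PK| = 52.4 and K on the +y side, so K = (0.00, 52.4). The virtual corner opposite P is at (66.6, 52.4). Since A1 is tangent to AR there, VR ⟂ AR and A1 meets DK tangentially, so VD is at right angles to DK, with radius 4.1, so the center V sits 4.1 in from both sides at V = (62.5, 48.3). That places the tangent points at R = (66.6, 48.3) on AR and D = (62.5, 52.4) on DK. Then |PD| = |D − P| = 81.6.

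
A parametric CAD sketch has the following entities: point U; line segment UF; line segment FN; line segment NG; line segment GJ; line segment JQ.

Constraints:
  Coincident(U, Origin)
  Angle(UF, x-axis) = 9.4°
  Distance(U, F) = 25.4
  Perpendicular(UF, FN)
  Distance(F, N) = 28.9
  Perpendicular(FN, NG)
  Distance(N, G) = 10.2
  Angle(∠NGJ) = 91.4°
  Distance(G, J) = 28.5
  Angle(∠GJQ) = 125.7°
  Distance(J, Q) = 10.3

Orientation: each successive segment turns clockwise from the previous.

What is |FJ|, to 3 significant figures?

10.9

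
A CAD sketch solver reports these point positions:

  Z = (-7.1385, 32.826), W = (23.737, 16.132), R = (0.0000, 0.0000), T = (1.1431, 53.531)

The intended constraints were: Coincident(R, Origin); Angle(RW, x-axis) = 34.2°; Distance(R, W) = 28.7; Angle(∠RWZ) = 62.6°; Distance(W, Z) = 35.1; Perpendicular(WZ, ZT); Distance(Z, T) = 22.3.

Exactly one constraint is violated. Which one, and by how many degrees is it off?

Perpendicular(WZ, ZT) — off by 6.60°.

R = (0.00, 0.00) ✓; RW at 34.20° ✓; |RW| = 28.70 ✓; ∠RWZ = 62.60° ✓; |WZ| = 35.10 ✓; ∠(WZ, ZT) = 83.40° ✗; |ZT| = 22.30 ✓.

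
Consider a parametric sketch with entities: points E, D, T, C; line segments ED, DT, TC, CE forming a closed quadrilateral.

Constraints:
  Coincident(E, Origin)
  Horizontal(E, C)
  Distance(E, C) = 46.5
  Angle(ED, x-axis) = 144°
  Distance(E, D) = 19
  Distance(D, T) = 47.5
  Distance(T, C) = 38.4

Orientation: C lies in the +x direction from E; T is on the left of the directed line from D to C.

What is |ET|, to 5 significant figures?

42.510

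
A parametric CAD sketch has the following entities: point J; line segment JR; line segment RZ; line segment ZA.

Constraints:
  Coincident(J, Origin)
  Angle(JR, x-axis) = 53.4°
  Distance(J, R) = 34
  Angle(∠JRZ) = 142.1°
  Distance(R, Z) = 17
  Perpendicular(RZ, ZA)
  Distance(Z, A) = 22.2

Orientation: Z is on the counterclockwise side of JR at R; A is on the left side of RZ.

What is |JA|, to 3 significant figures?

43.8

J is at the origin; JR runs at 53.4° with length 34.0, so R = 34.0·(cos 53.4°, sin 53.4°) = (20.3, 27.3). ∠JRZ = 142.1°, so RZ runs at 53.4° + (180° − 142.1°) = 91.3° from the x-axis; with |RZ| = 17.0, Z = R + 17.0·(cos 91.3°, sin 91.3°) = (19.9, 44.3). The perpendicularity gives ZA at right angles to RZ; with |ZA| = 22.2 on the left of RZ, A = Z + 22.2·(-1.00, -0.0227) = (-2.31, 43.8). Then |JA| = |A − J| = 43.8.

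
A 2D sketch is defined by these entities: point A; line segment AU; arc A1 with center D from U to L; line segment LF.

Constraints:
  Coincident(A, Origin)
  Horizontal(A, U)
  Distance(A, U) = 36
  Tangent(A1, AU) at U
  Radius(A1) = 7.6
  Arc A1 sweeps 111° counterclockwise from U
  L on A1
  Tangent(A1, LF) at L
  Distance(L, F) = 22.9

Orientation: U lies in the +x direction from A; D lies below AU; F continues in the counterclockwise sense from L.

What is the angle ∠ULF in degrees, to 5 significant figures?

124.50°

On A1, U sits at bearing 90° from D; a 111° counterclockwise sweep puts L at bearing 201°, so L = D + 7.6·(cos 201°, sin 201°) = (28.905, -10.324). The tangent condition forces DL to be normal to LF, so LF runs along (−sin 201°, cos 201°); with |LF| = 22.9, F = (37.111, -31.703). Then cos ∠ULF = LU·LF / (|LU||LF|), giving 124.50°.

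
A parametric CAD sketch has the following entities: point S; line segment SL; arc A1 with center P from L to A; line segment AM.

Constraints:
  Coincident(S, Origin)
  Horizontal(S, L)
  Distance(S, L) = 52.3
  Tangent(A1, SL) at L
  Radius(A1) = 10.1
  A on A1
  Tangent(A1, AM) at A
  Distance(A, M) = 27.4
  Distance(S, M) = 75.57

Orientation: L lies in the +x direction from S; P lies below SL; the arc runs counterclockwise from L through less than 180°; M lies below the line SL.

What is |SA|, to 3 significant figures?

49.1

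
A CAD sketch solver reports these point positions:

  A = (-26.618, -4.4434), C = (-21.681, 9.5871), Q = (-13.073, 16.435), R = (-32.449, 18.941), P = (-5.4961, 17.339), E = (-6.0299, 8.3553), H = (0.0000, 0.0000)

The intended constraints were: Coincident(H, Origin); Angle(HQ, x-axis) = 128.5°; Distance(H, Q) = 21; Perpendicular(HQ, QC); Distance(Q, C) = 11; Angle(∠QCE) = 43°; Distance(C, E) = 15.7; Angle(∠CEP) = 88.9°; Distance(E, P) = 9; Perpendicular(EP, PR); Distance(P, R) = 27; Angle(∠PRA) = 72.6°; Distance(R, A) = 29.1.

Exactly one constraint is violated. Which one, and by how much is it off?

Distance(R, A) = 29.1 — off by 5.00.

H = (0.00, 0.00) ✓; HQ at 128.5° ✓; |HQ| = 21.00 ✓; ∠(HQ, QC) = 90.00° ✓; |QC| = 11.00 ✓; ∠QCE = 43.00° ✓; |CE| = 15.70 ✓; ∠CEP = 88.90° ✓; |EP| = 9.000 ✓; ∠(EP, PR) = 90.00° ✓; |PR| = 27.00 ✓; ∠PRA = 72.60° ✓; |RA| = 24.10 ✗.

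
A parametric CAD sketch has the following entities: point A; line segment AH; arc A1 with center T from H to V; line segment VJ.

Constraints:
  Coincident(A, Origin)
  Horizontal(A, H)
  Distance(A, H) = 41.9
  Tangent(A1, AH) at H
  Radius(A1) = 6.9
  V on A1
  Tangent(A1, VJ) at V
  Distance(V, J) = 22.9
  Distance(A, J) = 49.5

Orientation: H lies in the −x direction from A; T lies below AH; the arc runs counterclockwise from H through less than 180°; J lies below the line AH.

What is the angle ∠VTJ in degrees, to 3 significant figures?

73.2°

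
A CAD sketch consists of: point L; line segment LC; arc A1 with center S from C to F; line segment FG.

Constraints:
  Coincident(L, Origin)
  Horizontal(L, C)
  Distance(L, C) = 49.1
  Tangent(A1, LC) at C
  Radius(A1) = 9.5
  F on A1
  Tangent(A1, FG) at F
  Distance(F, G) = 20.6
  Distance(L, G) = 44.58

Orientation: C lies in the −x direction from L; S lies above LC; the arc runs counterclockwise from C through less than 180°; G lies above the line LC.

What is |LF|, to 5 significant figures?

40.519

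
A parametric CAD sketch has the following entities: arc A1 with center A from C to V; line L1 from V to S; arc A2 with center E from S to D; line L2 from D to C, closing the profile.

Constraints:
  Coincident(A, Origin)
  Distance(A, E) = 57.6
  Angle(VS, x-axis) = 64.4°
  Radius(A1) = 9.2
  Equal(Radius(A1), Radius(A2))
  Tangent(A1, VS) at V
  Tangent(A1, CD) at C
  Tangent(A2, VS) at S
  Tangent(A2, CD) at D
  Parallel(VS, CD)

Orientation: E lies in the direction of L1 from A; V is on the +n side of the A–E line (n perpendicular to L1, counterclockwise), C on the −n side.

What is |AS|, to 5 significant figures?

58.330

The slot axis is L1's direction at 64.4°, so u = (cos 64.4°, sin 64.4°) = (0.43209, 0.90183) and n = (−sin 64.4°, cos 64.4°) = (-0.90183, 0.43209). A is at the origin and E lies 57.6 along u from A, so E = 57.6·u = (24.888, 51.946). Tangency of A1 to both parallel lines with radius 9.2 puts V and C at A ± 9.2·n: V = (-8.2969, 3.9752), C = (8.2969, -3.9752). Equal radii place S and D the same way about E: S = E + 9.2·n = (16.591, 55.921), D = E − 9.2·n = (33.185, 47.970). Then |AS| = |S − A| = 58.330.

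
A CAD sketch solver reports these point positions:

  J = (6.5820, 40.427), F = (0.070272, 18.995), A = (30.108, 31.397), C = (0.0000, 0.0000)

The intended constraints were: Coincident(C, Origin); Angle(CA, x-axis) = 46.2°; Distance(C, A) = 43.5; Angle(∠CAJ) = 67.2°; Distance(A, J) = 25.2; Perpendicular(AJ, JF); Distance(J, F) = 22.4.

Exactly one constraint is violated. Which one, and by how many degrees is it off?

Perpendicular(AJ, JF) — off by 4.10°.

C = (0.00, 0.00) ✓; CA at 46.20° ✓; |CA| = 43.50 ✓; ∠CAJ = 67.20° ✓; |AJ| = 25.20 ✓; ∠(AJ, JF) = 94.10° ✗; |JF| = 22.40 ✓.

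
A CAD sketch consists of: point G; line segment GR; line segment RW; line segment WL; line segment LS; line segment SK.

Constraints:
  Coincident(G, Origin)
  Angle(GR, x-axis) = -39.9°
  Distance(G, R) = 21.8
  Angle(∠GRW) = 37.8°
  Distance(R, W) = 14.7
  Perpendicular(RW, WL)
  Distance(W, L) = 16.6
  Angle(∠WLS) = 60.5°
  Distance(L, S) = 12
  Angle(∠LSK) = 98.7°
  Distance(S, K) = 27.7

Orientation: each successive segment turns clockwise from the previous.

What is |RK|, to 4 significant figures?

20.73

G is at the origin; GR runs at -39.9° with length 21.8, so R = (16.72, -13.98). ∠GRW = 37.8° gives RW at 177.9° from the x-axis; with |RW| = 14.7, W = (2.034, -13.44). RW ⟂ WL, so WL runs at 87.90°; with |WL| = 16.6, L = (2.642, 3.144). ∠WLS = 60.5° gives LS at -31.60° from the x-axis; with |LS| = 12.0, S = (12.86, -3.144). ∠LSK = 98.7° gives SK at -112.9° from the x-axis; with |SK| = 27.7, K = (2.084, -28.66). Then |RK| = |K − R| = 20.73.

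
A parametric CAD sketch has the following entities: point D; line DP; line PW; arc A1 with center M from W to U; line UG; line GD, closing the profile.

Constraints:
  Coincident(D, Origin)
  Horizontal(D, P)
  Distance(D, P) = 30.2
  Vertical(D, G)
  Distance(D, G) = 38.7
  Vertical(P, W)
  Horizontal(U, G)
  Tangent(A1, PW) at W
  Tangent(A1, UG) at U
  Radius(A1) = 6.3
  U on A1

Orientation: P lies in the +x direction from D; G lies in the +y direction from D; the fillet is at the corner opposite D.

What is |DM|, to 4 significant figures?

40.26

D is at the origin; D and P share the same y with |DP| = 30.2 and P on the +x side, so P = (30.20, 0.000). DG is vertical with |DG| = 38.7 and G on the +y side, so G = (0.000, 38.70). The virtual corner opposite D is at (30.20, 38.70). Tangency of A1 to PW means the radius MW is perpendicular to PW and the tangent condition forces MU to be normal to UG, with radius 6.3, so the center M sits 6.3 in from both sides at M = (23.90, 32.40). Then |DM| = |M − D| = 40.26.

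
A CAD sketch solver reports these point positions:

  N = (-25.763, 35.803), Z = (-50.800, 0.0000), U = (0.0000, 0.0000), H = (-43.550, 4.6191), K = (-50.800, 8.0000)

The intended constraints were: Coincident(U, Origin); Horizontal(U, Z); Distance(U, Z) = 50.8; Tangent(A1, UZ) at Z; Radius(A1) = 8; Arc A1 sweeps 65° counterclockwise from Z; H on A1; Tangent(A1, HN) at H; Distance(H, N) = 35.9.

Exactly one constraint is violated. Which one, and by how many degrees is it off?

Tangent(A1, HN) at H — off by 4.70°.

U = (0.00, 0.00) ✓; U.y = 0.00, Z.y = 0.00 ✓; |UZ| = 50.80 ✓; ∠(KZ, ZU) = 90.00° ✓; |KZ| = 8.000 ✓; bearing(K→H) − bearing(K→Z) = 65.00° ✓; |KH| = 8.000 ✓; ∠(KH, HN) = 94.70° ✗; |HN| = 35.90 ✓.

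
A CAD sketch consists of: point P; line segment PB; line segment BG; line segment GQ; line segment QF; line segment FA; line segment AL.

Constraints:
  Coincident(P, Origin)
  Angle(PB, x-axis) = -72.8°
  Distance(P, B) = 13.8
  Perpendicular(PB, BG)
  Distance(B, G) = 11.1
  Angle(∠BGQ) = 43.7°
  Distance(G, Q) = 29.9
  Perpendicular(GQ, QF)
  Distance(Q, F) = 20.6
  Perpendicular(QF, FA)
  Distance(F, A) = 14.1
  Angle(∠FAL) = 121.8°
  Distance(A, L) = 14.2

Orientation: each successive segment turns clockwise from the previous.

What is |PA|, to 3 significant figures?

23.0

The perpendicularity gives QF at right angles to GQ, so QF runs at -29.1°; with |QF| = 20.6, F = (26.0, -0.358). The perpendicularity gives FA at right angles to QF, so FA runs at -119°; with |FA| = 14.1, A = (19.2, -12.7). Then |PA| = |A − P| = 23.0.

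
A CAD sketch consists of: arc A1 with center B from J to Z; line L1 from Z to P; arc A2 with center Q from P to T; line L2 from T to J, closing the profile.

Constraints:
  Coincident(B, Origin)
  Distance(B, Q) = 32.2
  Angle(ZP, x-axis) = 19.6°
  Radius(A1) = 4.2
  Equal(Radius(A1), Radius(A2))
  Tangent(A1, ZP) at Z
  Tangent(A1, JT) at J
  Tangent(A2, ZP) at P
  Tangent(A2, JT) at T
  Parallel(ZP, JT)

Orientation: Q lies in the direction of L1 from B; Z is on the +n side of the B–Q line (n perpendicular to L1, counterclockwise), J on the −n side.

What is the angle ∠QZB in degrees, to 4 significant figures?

82.57°

The slot axis is L1's direction at 19.6°, so u = (cos 19.6°, sin 19.6°) = (0.9421, 0.3355) and n = (−sin 19.6°, cos 19.6°) = (-0.3355, 0.9421). B is at the origin and Q lies 32.2 along u from B, so Q = 32.2·u = (30.33, 10.80). Tangency of A1 to both parallel lines with radius 4.2 puts Z and J at B ± 4.2·n: Z = (-1.409, 3.957), J = (1.409, -3.957). Then cos ∠QZB = ZQ·ZB / (|ZQ||ZB|), giving 82.57°.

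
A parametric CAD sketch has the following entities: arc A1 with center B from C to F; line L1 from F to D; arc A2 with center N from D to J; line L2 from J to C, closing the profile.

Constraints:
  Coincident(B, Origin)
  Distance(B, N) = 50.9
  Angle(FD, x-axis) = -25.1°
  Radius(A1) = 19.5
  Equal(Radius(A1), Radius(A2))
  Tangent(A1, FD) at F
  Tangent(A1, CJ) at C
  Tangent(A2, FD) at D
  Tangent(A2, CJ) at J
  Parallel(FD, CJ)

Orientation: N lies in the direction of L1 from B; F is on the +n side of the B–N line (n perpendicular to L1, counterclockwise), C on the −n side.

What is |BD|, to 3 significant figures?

54.5

The slot axis is L1's direction at -25.1°, so u = (cos -25.1°, sin -25.1°) = (0.906, -0.424) and n = (−sin -25.1°, cos -25.1°) = (0.424, 0.906). B is at the origin and N lies 50.9 along u from B, so N = 50.9·u = (46.1, -21.6). Tangency of A1 to both parallel lines with radius 19.5 puts F and C at B ± 19.5·n: F = (8.27, 17.7), C = (-8.27, -17.7). Equal radii place D and J the same way about N: D = N + 19.5·n = (54.4, -3.93), J = N − 19.5·n = (37.8, -39.3). Then |BD| = |D − B| = 54.5.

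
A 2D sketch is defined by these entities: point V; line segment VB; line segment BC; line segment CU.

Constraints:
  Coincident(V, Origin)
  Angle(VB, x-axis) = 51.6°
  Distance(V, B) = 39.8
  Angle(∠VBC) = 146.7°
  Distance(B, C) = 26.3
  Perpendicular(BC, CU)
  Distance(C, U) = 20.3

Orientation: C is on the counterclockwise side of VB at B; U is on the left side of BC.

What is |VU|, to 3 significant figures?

59.6

V is at the origin; VB runs at 51.6° with length 39.8, so B = 39.8·(cos 51.6°, sin 51.6°) = (24.7, 31.2). ∠VBC = 146.7°, so BC runs at 51.6° + (180° − 146.7°) = 84.9° from the x-axis; with |BC| = 26.3, C = B + 26.3·(cos 84.9°, sin 84.9°) = (27.1, 57.4). BC ⟂ CU; with |CU| = 20.3 on the left of BC, U = C + 20.3·(-0.996, 0.0889) = (6.84, 59.2). Then |VU| = |U − V| = 59.6.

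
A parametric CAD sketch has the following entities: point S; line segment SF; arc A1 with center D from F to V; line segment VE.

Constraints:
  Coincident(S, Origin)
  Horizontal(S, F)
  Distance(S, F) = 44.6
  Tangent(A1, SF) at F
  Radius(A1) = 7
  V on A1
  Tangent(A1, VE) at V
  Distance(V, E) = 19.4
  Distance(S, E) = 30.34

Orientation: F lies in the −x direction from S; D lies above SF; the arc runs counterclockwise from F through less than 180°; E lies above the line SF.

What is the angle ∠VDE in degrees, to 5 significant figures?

70.159°

Checks: |DV| = 7.000 ✓; ∠(DV, VE) = 90.00° ✓; |VE| = 19.40 ✓; |SE| = 30.34 ✓.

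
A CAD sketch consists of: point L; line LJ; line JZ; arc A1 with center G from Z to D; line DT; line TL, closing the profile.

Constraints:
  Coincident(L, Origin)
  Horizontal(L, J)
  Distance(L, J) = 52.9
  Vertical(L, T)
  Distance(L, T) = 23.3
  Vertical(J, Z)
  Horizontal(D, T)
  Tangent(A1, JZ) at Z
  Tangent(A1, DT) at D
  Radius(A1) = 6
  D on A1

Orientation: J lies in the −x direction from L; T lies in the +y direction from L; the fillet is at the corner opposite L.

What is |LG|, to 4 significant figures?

49.99

L is at the origin; L and J share the same y with |LJ| = 52.9 and J on the −x side, so J = (-52.90, 0.000). L and T share the same x with |LT| = 23.3 and T on the +y side, so T = (0.000, 23.30). The virtual corner opposite L is at (-52.90, 23.30). The tangent condition forces GZ to be normal to JZ and the tangent condition forces GD to be normal to DT, with radius 6.0, so the center G sits 6.0 in from both sides at G = (-46.90, 17.30). Then |LG| = |G − L| = 49.99.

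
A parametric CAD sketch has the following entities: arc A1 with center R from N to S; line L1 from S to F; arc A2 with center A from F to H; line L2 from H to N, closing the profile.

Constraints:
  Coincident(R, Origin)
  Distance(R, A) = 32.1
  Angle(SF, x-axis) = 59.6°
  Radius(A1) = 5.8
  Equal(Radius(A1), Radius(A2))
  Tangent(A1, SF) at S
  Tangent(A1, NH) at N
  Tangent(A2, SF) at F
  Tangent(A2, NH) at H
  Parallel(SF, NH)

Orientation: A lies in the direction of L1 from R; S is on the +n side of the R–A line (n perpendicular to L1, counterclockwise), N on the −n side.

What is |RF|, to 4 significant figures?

32.62

The slot axis is L1's direction at 59.6°, so u = (cos 59.6°, sin 59.6°) = (0.5060, 0.8625) and n = (−sin 59.6°, cos 59.6°) = (-0.8625, 0.5060). R is at the origin and A lies 32.1 along u from R, so A = 32.1·u = (16.24, 27.69). Tangency of A1 to both parallel lines with radius 5.8 puts S and N at R ± 5.8·n: S = (-5.003, 2.935), N = (5.003, -2.935). Equal radii place F and H the same way about A: F = A + 5.8·n = (11.24, 30.62), H = A − 5.8·n = (21.25, 24.75). Then |RF| = |F − R| = 32.62.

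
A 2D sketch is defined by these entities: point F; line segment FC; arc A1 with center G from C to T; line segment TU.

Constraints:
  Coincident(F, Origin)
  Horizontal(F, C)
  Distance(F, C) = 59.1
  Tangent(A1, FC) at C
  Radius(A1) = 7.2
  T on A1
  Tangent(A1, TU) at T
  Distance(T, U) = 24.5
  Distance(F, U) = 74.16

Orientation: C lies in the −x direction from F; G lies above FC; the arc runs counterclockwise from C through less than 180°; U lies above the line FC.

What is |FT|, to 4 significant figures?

54.38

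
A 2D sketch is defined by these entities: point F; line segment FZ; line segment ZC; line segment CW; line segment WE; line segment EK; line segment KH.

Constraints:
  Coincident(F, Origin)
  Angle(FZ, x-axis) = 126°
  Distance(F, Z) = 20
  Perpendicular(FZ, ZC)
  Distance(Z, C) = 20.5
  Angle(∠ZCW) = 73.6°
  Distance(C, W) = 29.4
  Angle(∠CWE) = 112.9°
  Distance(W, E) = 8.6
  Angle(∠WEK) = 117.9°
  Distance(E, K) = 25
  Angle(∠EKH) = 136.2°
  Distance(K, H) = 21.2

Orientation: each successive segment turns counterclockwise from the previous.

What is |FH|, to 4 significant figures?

33.12

F is at the origin; FZ runs at 126.0° with length 20.0, so Z = (-11.76, 16.18). FZ is perpendicular to ZC, so ZC runs at -144.0°; with |ZC| = 20.5, C = (-28.34, 4.131). ∠ZCW = 73.6° gives CW at -37.60° from the x-axis; with |CW| = 29.4, W = (-5.047, -13.81). ∠CWE = 112.9° gives WE at 29.50° from the x-axis; with |WE| = 8.6, E = (2.438, -9.573). ∠WEK = 117.9° gives EK at 91.60° from the x-axis; with |EK| = 25.0, K = (1.740, 15.42). ∠EKH = 136.2° gives KH at 135.4° from the x-axis; with |KH| = 21.2, H = (-13.36, 30.30). Then |FH| = |H − F| = 33.12.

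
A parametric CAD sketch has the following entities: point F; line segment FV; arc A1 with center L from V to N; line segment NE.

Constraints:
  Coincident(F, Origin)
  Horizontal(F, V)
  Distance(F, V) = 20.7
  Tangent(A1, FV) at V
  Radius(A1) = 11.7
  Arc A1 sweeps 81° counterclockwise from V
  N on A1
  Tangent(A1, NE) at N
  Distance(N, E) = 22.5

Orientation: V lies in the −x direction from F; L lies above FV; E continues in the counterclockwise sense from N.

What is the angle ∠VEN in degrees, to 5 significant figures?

16.162°

F is at the origin; FV is horizontal with |FV| = 20.7 and V on the −x side, so V = (-20.700, 0.0000). Since A1 is tangent to FV there, LV ⟂ FV, so L = V + (0, 11.7) = (-20.700, 11.700). On A1, V sits at bearing -90° from L; an 81° counterclockwise sweep puts N at bearing -9°, so N = L + 11.7·(cos -9°, sin -9°) = (-9.1440, 9.8697). Since A1 is tangent to NE there, LN ⟂ NE, so NE runs along (−sin -9°, cos -9°); with |NE| = 22.5, E = (-5.6243, 32.093). Then cos ∠VEN = EV·EN / (|EV||EN|), giving 16.162°.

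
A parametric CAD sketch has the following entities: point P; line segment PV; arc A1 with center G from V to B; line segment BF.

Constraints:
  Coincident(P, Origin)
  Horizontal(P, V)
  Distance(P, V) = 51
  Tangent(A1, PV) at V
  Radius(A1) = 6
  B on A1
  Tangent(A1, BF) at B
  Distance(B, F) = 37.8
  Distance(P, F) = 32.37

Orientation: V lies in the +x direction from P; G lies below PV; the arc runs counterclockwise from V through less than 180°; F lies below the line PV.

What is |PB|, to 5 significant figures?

47.062

Checks: |GB| = 6.000 ✓; ∠(GB, BF) = 90.00° ✓; |BF| = 37.80 ✓; |PF| = 32.37 ✓.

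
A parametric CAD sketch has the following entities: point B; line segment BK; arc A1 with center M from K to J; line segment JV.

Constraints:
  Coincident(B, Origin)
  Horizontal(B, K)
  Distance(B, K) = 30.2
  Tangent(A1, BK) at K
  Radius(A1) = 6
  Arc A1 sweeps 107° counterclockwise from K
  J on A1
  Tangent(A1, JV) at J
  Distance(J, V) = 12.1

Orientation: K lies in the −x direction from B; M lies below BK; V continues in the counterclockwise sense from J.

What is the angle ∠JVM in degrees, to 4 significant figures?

26.38°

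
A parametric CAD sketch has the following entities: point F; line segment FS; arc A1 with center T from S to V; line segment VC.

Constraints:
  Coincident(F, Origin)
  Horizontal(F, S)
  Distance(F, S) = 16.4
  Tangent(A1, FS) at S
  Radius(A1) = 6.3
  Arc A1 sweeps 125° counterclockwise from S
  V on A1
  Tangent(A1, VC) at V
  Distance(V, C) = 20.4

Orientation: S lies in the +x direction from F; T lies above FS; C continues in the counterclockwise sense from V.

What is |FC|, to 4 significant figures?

28.39

F is at the origin; FS is horizontal with |FS| = 16.4 and S on the +x side, so S = (16.40, 0.000). The tangent condition forces TS to be normal to FS, so T = S + (0, 6.3) = (16.40, 6.300). On A1, S sits at bearing -90° from T; a 125° counterclockwise sweep puts V at bearing 35°, so V = T + 6.3·(cos 35°, sin 35°) = (21.56, 9.914). Tangency of A1 to VC means the radius TV is perpendicular to VC, so VC runs along (−sin 35°, cos 35°); with |VC| = 20.4, C = (9.860, 26.62). Then |FC| = |C − F| = 28.39.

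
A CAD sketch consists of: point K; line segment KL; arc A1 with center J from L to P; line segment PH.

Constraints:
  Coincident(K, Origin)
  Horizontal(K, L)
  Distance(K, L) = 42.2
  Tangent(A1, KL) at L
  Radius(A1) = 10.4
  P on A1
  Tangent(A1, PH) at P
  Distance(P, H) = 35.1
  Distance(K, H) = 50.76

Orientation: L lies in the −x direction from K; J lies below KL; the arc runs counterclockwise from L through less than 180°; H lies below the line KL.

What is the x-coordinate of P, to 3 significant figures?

-49.9

K is at the origin; K and L share the same y with |KL| = 42.2 and L on the −x side, so L = (-42.2, 0.00). The tangent condition forces JL to be normal to KL, so J = L + (0, -10.4) = (-42.2, -10.4). Since JP ⟂ PH (tangency), |JH| = √(10.4² + 35.1²) = 36.6 regardless of where P sits on A1. So H lies on both circle(K, 50.76) and circle(J, 36.6); the below-KL intersection is H = (-26.3, -43.4). P is the foot of the tangent from H: P = (-49.9, -17.4).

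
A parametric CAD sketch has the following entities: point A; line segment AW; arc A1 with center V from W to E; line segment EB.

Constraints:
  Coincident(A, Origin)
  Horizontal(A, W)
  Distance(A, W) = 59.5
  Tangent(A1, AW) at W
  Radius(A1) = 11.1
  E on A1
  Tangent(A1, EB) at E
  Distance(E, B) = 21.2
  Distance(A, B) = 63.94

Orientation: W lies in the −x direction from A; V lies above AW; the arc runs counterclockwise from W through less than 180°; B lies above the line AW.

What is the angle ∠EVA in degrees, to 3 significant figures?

24.7°

Checks: |VE| = 11.10 ✓; ∠(VE, EB) = 90.00° ✓; |EB| = 21.20 ✓; |AB| = 63.94 ✓.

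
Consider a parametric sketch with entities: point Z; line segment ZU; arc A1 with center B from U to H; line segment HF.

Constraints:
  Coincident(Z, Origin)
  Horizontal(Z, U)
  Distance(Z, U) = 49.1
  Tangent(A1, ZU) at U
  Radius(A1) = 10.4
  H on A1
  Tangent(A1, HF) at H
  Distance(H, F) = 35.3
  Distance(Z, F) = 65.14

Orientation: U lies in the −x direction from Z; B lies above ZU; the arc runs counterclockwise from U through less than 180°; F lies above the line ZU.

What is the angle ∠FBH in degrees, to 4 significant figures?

73.58°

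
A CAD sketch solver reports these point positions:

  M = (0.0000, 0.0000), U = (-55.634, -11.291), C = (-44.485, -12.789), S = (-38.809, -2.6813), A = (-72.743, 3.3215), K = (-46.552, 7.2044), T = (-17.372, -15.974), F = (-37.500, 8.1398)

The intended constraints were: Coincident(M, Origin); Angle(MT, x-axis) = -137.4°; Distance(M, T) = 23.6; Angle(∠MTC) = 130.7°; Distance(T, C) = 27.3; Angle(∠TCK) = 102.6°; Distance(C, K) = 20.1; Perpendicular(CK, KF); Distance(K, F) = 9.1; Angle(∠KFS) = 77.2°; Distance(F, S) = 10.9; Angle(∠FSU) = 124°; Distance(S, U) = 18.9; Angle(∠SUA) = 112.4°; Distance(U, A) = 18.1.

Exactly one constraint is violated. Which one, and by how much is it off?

Distance(U, A) = 18.1 — off by 4.40.

M = (0.00, 0.00) ✓; MT at -137.4° ✓; |MT| = 23.60 ✓; ∠MTC = 130.7° ✓; |TC| = 27.30 ✓; ∠TCK = 102.6° ✓; |CK| = 20.10 ✓; ∠(CK, KF) = 90.00° ✓; |KF| = 9.100 ✓; ∠KFS = 77.20° ✓; |FS| = 10.90 ✓; ∠FSU = 124.0° ✓; |SU| = 18.90 ✓; ∠SUA = 112.4° ✓; |UA| = 22.50 ✗.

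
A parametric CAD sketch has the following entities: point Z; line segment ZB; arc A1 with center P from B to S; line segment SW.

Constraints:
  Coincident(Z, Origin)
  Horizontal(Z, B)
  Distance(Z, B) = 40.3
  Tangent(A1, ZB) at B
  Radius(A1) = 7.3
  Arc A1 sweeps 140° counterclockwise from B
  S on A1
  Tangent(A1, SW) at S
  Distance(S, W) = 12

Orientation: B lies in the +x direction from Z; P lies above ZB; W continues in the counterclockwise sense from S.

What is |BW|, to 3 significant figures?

21.1

Z is at the origin; Z and B share the same y with |ZB| = 40.3 and B on the +x side, so B = (40.3, 0.00). Tangency of A1 to ZB means the radius PB is perpendicular to ZB, so P = B + (0, 7.3) = (40.3, 7.30). On A1, B sits at bearing -90° from P; a 140° counterclockwise sweep puts S at bearing 50°, so S = P + 7.3·(cos 50°, sin 50°) = (45.0, 12.9). Tangency of A1 to SW means the radius PS is perpendicular to SW, so SW runs along (−sin 50°, cos 50°); with |SW| = 12.0, W = (35.8, 20.6). Then |BW| = |W − B| = 21.1.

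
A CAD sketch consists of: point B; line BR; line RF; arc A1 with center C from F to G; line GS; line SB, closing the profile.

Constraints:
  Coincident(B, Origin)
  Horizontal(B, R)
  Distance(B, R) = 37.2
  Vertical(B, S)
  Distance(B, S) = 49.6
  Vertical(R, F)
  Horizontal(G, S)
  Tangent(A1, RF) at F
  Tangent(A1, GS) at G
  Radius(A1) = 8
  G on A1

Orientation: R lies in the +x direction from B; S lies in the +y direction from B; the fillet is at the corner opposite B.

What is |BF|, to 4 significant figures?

55.81

B is at the origin; B and R share the same y with |BR| = 37.2 and R on the +x side, so R = (37.20, 0.000). BS is vertical with |BS| = 49.6 and S on the +y side, so S = (0.000, 49.60). The virtual corner opposite B is at (37.20, 49.60). Tangency of A1 to RF means the radius CF is perpendicular to RF and A1 meets GS tangentially, so CG is at right angles to GS, with radius 8.0, so the center C sits 8.0 in from both sides at C = (29.20, 41.60). That places the tangent points at F = (37.20, 41.60) on RF and G = (29.20, 49.60) on GS. Then |BF| = |F − B| = 55.81.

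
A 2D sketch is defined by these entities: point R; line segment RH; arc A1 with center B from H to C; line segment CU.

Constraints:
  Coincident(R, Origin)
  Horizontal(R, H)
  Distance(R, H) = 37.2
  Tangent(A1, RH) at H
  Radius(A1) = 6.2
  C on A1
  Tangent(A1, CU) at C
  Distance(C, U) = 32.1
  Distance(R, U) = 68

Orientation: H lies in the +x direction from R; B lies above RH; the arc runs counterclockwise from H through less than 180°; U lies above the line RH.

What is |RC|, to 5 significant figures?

42.046

Checks: R = (0.00, 0.00) ✓; |BC| = 6.200 ✓; ∠(BC, CU) = 90.00° ✓; |CU| = 32.10 ✓; |RU| = 68.00 ✓.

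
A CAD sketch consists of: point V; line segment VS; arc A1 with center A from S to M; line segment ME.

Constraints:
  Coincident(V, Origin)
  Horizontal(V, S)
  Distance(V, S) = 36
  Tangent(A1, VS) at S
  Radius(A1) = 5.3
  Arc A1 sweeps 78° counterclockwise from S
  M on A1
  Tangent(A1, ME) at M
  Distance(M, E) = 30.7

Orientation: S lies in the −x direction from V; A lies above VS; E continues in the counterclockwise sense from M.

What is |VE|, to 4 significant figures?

42.05

V is at the origin; V and S share the same y with |VS| = 36.0 and S on the −x side, so S = (-36.00, 0.000). Tangency of A1 to VS means the radius AS is perpendicular to VS, so A = S + (0, 5.3) = (-36.00, 5.300). On A1, S sits at bearing -90° from A; a 78° counterclockwise sweep puts M at bearing -12°, so M = A + 5.3·(cos -12°, sin -12°) = (-30.82, 4.198). A1 meets ME tangentially, so AM is at right angles to ME, so ME runs along (−sin -12°, cos -12°); with |ME| = 30.7, E = (-24.43, 34.23). Then |VE| = |E − V| = 42.05.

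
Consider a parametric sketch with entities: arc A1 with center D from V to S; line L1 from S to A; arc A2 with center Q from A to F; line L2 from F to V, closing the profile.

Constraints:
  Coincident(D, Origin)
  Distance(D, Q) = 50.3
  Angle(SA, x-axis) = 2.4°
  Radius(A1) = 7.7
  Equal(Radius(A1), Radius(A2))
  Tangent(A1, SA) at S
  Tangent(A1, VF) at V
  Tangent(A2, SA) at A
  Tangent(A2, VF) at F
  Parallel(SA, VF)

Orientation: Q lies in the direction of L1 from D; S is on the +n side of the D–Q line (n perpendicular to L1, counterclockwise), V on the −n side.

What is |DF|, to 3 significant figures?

50.9

The slot axis is L1's direction at 2.4°, so u = (cos 2.4°, sin 2.4°) = (0.999, 0.0419) and n = (−sin 2.4°, cos 2.4°) = (-0.0419, 0.999). D is at the origin and Q lies 50.3 along u from D, so Q = 50.3·u = (50.3, 2.11). Tangency of A1 to both parallel lines with radius 7.7 puts S and V at D ± 7.7·n: S = (-0.322, 7.69), V = (0.322, -7.69). Equal radii place A and F the same way about Q: A = Q + 7.7·n = (49.9, 9.80), F = Q − 7.7·n = (50.6, -5.59). Then |DF| = |F − D| = 50.9.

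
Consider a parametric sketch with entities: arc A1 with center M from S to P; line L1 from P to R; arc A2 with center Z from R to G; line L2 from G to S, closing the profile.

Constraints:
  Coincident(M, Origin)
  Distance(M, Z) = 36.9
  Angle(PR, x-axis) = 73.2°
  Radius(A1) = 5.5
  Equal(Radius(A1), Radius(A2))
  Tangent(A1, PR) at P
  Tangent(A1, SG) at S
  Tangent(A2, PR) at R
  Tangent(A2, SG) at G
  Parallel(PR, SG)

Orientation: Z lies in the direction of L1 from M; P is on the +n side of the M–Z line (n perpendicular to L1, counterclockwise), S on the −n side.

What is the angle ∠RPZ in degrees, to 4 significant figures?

8.478°

Tangency of A1 to both parallel lines with radius 5.5 puts P and S at M ± 5.5·n: P = (-5.265, 1.590), S = (5.265, -1.590). Equal radii place R and G the same way about Z: R = Z + 5.5·n = (5.400, 36.91), G = Z − 5.5·n = (15.93, 33.74). Then cos ∠RPZ = PR·PZ / (|PR||PZ|), giving 8.478°.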